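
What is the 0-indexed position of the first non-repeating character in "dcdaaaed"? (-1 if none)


Input: dcdaaaed
Character frequencies:
  'a': 3
  'c': 1
  'd': 3
  'e': 1
Scanning left to right for freq == 1:
  Position 0 ('d'): freq=3, skip
  Position 1 ('c'): unique! => answer = 1

1


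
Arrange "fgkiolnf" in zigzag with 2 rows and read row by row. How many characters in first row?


Zigzag "fgkiolnf" into 2 rows:
Placing characters:
  'f' => row 0
  'g' => row 1
  'k' => row 0
  'i' => row 1
  'o' => row 0
  'l' => row 1
  'n' => row 0
  'f' => row 1
Rows:
  Row 0: "fkon"
  Row 1: "gilf"
First row length: 4

4


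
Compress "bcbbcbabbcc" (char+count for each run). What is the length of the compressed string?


Input: bcbbcbabbcc
Runs:
  'b' x 1 => "b1"
  'c' x 1 => "c1"
  'b' x 2 => "b2"
  'c' x 1 => "c1"
  'b' x 1 => "b1"
  'a' x 1 => "a1"
  'b' x 2 => "b2"
  'c' x 2 => "c2"
Compressed: "b1c1b2c1b1a1b2c2"
Compressed length: 16

16


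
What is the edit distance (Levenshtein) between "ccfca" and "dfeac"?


Computing edit distance: "ccfca" -> "dfeac"
DP table:
           d    f    e    a    c
      0    1    2    3    4    5
  c   1    1    2    3    4    4
  c   2    2    2    3    4    4
  f   3    3    2    3    4    5
  c   4    4    3    3    4    4
  a   5    5    4    4    3    4
Edit distance = dp[5][5] = 4

4


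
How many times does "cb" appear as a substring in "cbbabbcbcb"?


Searching for "cb" in "cbbabbcbcb"
Scanning each position:
  Position 0: "cb" => MATCH
  Position 1: "bb" => no
  Position 2: "ba" => no
  Position 3: "ab" => no
  Position 4: "bb" => no
  Position 5: "bc" => no
  Position 6: "cb" => MATCH
  Position 7: "bc" => no
  Position 8: "cb" => MATCH
Total occurrences: 3

3


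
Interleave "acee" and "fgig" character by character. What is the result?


Interleaving "acee" and "fgig":
  Position 0: 'a' from first, 'f' from second => "af"
  Position 1: 'c' from first, 'g' from second => "cg"
  Position 2: 'e' from first, 'i' from second => "ei"
  Position 3: 'e' from first, 'g' from second => "eg"
Result: afcgeieg

afcgeieg


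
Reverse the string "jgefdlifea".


Input: jgefdlifea
Reading characters right to left:
  Position 9: 'a'
  Position 8: 'e'
  Position 7: 'f'
  Position 6: 'i'
  Position 5: 'l'
  Position 4: 'd'
  Position 3: 'f'
  Position 2: 'e'
  Position 1: 'g'
  Position 0: 'j'
Reversed: aefildfegj

aefildfegj


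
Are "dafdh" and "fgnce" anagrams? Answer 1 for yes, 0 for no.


Strings: "dafdh", "fgnce"
Sorted first:  addfh
Sorted second: cefgn
Differ at position 0: 'a' vs 'c' => not anagrams

0


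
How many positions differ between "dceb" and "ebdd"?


Comparing "dceb" and "ebdd" position by position:
  Position 0: 'd' vs 'e' => DIFFER
  Position 1: 'c' vs 'b' => DIFFER
  Position 2: 'e' vs 'd' => DIFFER
  Position 3: 'b' vs 'd' => DIFFER
Positions that differ: 4

4


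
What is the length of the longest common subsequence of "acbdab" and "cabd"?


LCS of "acbdab" and "cabd"
DP table:
           c    a    b    d
      0    0    0    0    0
  a   0    0    1    1    1
  c   0    1    1    1    1
  b   0    1    1    2    2
  d   0    1    1    2    3
  a   0    1    2    2    3
  b   0    1    2    3    3
LCS length = dp[6][4] = 3

3


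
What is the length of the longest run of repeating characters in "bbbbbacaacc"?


Input: "bbbbbacaacc"
Scanning for longest run:
  Position 1 ('b'): continues run of 'b', length=2
  Position 2 ('b'): continues run of 'b', length=3
  Position 3 ('b'): continues run of 'b', length=4
  Position 4 ('b'): continues run of 'b', length=5
  Position 5 ('a'): new char, reset run to 1
  Position 6 ('c'): new char, reset run to 1
  Position 7 ('a'): new char, reset run to 1
  Position 8 ('a'): continues run of 'a', length=2
  Position 9 ('c'): new char, reset run to 1
  Position 10 ('c'): continues run of 'c', length=2
Longest run: 'b' with length 5

5


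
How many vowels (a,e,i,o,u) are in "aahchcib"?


Input: aahchcib
Checking each character:
  'a' at position 0: vowel (running total: 1)
  'a' at position 1: vowel (running total: 2)
  'h' at position 2: consonant
  'c' at position 3: consonant
  'h' at position 4: consonant
  'c' at position 5: consonant
  'i' at position 6: vowel (running total: 3)
  'b' at position 7: consonant
Total vowels: 3

3


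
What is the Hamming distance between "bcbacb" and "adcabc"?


Comparing "bcbacb" and "adcabc" position by position:
  Position 0: 'b' vs 'a' => differ
  Position 1: 'c' vs 'd' => differ
  Position 2: 'b' vs 'c' => differ
  Position 3: 'a' vs 'a' => same
  Position 4: 'c' vs 'b' => differ
  Position 5: 'b' vs 'c' => differ
Total differences (Hamming distance): 5

5


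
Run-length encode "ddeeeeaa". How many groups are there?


Input: ddeeeeaa
Scanning for consecutive runs:
  Group 1: 'd' x 2 (positions 0-1)
  Group 2: 'e' x 4 (positions 2-5)
  Group 3: 'a' x 2 (positions 6-7)
Total groups: 3

3


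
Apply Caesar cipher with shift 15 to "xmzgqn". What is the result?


Caesar cipher: shift "xmzgqn" by 15
  'x' (pos 23) + 15 = pos 12 = 'm'
  'm' (pos 12) + 15 = pos 1 = 'b'
  'z' (pos 25) + 15 = pos 14 = 'o'
  'g' (pos 6) + 15 = pos 21 = 'v'
  'q' (pos 16) + 15 = pos 5 = 'f'
  'n' (pos 13) + 15 = pos 2 = 'c'
Result: mbovfc

mbovfc


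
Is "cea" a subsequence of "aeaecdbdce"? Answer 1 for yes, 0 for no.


Check if "cea" is a subsequence of "aeaecdbdce"
Greedy scan:
  Position 0 ('a'): no match needed
  Position 1 ('e'): no match needed
  Position 2 ('a'): no match needed
  Position 3 ('e'): no match needed
  Position 4 ('c'): matches sub[0] = 'c'
  Position 5 ('d'): no match needed
  Position 6 ('b'): no match needed
  Position 7 ('d'): no match needed
  Position 8 ('c'): no match needed
  Position 9 ('e'): matches sub[1] = 'e'
Only matched 2/3 characters => not a subsequence

0


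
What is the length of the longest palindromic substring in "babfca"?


Input: "babfca"
Checking substrings for palindromes:
  [0:3] "bab" (len 3) => palindrome
Longest palindromic substring: "bab" with length 3

3


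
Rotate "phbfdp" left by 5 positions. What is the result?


Input: "phbfdp", rotate left by 5
First 5 characters: "phbfd"
Remaining characters: "p"
Concatenate remaining + first: "p" + "phbfd" = "pphbfd"

pphbfd


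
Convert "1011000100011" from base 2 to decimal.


Input: "1011000100011" in base 2
Positional expansion:
  Digit '1' (value 1) x 2^12 = 4096
  Digit '0' (value 0) x 2^11 = 0
  Digit '1' (value 1) x 2^10 = 1024
  Digit '1' (value 1) x 2^9 = 512
  Digit '0' (value 0) x 2^8 = 0
  Digit '0' (value 0) x 2^7 = 0
  Digit '0' (value 0) x 2^6 = 0
  Digit '1' (value 1) x 2^5 = 32
  Digit '0' (value 0) x 2^4 = 0
  Digit '0' (value 0) x 2^3 = 0
  Digit '0' (value 0) x 2^2 = 0
  Digit '1' (value 1) x 2^1 = 2
  Digit '1' (value 1) x 2^0 = 1
Sum = 5667

5667


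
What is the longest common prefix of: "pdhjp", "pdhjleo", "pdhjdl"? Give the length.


Words: pdhjp, pdhjleo, pdhjdl
  Position 0: all 'p' => match
  Position 1: all 'd' => match
  Position 2: all 'h' => match
  Position 3: all 'j' => match
  Position 4: ('p', 'l', 'd') => mismatch, stop
LCP = "pdhj" (length 4)

4


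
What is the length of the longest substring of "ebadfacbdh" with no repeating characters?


Input: "ebadfacbdh"
Sliding window (track last position of each char):
  Position 0 ('e'): window [0,0] length 1 -- new best
  Position 1 ('b'): window [0,1] length 2 -- new best
  Position 2 ('a'): window [0,2] length 3 -- new best
  Position 3 ('d'): window [0,3] length 4 -- new best
  Position 4 ('f'): window [0,4] length 5 -- new best
  Position 5 ('a'): repeat (last at 2), move window start to 3
  Position 5 ('a'): window [3,5] length 3
  Position 6 ('c'): window [3,6] length 4
  Position 7 ('b'): window [3,7] length 5
  Position 8 ('d'): repeat (last at 3), move window start to 4
  Position 8 ('d'): window [4,8] length 5
  Position 9 ('h'): window [4,9] length 6 -- new best
Longest substring with no repeats: "facbdh" with length 6

6


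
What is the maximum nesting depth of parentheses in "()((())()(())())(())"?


Input: "()((())()(())())(())"
Tracking depth:
  Position 0 '(': depth becomes 1
  Position 1 ')': depth becomes 0
  Position 2 '(': depth becomes 1
  Position 3 '(': depth becomes 2
  Position 4 '(': depth becomes 3
  Position 5 ')': depth becomes 2
  Position 6 ')': depth becomes 1
  Position 7 '(': depth becomes 2
  Position 8 ')': depth becomes 1
  Position 9 '(': depth becomes 2
  Position 10 '(': depth becomes 3
  Position 11 ')': depth becomes 2
  Position 12 ')': depth becomes 1
  Position 13 '(': depth becomes 2
  Position 14 ')': depth becomes 1
  Position 15 ')': depth becomes 0
  Position 16 '(': depth becomes 1
  Position 17 '(': depth becomes 2
  Position 18 ')': depth becomes 1
  Position 19 ')': depth becomes 0
Maximum depth reached: 3

3


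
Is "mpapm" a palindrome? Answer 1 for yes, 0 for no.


Input: mpapm
Reversed: mpapm
  Compare pos 0 ('m') with pos 4 ('m'): match
  Compare pos 1 ('p') with pos 3 ('p'): match
Result: palindrome

1


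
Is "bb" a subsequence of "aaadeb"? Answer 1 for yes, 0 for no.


Check if "bb" is a subsequence of "aaadeb"
Greedy scan:
  Position 0 ('a'): no match needed
  Position 1 ('a'): no match needed
  Position 2 ('a'): no match needed
  Position 3 ('d'): no match needed
  Position 4 ('e'): no match needed
  Position 5 ('b'): matches sub[0] = 'b'
Only matched 1/2 characters => not a subsequence

0


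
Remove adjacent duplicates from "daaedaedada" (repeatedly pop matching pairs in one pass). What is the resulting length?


Input: daaedaedada
Stack-based adjacent duplicate removal:
  Read 'd': push. Stack: d
  Read 'a': push. Stack: da
  Read 'a': matches stack top 'a' => pop. Stack: d
  Read 'e': push. Stack: de
  Read 'd': push. Stack: ded
  Read 'a': push. Stack: deda
  Read 'e': push. Stack: dedae
  Read 'd': push. Stack: dedaed
  Read 'a': push. Stack: dedaeda
  Read 'd': push. Stack: dedaedad
  Read 'a': push. Stack: dedaedada
Final stack: "dedaedada" (length 9)

9


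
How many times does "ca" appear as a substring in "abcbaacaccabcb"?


Searching for "ca" in "abcbaacaccabcb"
Scanning each position:
  Position 0: "ab" => no
  Position 1: "bc" => no
  Position 2: "cb" => no
  Position 3: "ba" => no
  Position 4: "aa" => no
  Position 5: "ac" => no
  Position 6: "ca" => MATCH
  Position 7: "ac" => no
  Position 8: "cc" => no
  Position 9: "ca" => MATCH
  Position 10: "ab" => no
  Position 11: "bc" => no
  Position 12: "cb" => no
Total occurrences: 2

2


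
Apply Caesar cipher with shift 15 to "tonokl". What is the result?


Caesar cipher: shift "tonokl" by 15
  't' (pos 19) + 15 = pos 8 = 'i'
  'o' (pos 14) + 15 = pos 3 = 'd'
  'n' (pos 13) + 15 = pos 2 = 'c'
  'o' (pos 14) + 15 = pos 3 = 'd'
  'k' (pos 10) + 15 = pos 25 = 'z'
  'l' (pos 11) + 15 = pos 0 = 'a'
Result: idcdza

idcdza


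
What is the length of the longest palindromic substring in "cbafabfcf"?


Input: "cbafabfcf"
Checking substrings for palindromes:
  [1:6] "bafab" (len 5) => palindrome
  [2:5] "afa" (len 3) => palindrome
  [6:9] "fcf" (len 3) => palindrome
Longest palindromic substring: "bafab" with length 5

5


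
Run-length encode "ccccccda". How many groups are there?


Input: ccccccda
Scanning for consecutive runs:
  Group 1: 'c' x 6 (positions 0-5)
  Group 2: 'd' x 1 (positions 6-6)
  Group 3: 'a' x 1 (positions 7-7)
Total groups: 3

3


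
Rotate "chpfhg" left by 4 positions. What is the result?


Input: "chpfhg", rotate left by 4
First 4 characters: "chpf"
Remaining characters: "hg"
Concatenate remaining + first: "hg" + "chpf" = "hgchpf"

hgchpf


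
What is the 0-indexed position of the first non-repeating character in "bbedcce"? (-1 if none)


Input: bbedcce
Character frequencies:
  'b': 2
  'c': 2
  'd': 1
  'e': 2
Scanning left to right for freq == 1:
  Position 0 ('b'): freq=2, skip
  Position 1 ('b'): freq=2, skip
  Position 2 ('e'): freq=2, skip
  Position 3 ('d'): unique! => answer = 3

3


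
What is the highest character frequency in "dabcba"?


Input: dabcba
Character counts:
  'a': 2
  'b': 2
  'c': 1
  'd': 1
Maximum frequency: 2

2


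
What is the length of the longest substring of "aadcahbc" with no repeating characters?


Input: "aadcahbc"
Sliding window (track last position of each char):
  Position 0 ('a'): window [0,0] length 1 -- new best
  Position 1 ('a'): repeat (last at 0), move window start to 1
  Position 1 ('a'): window [1,1] length 1
  Position 2 ('d'): window [1,2] length 2 -- new best
  Position 3 ('c'): window [1,3] length 3 -- new best
  Position 4 ('a'): repeat (last at 1), move window start to 2
  Position 4 ('a'): window [2,4] length 3
  Position 5 ('h'): window [2,5] length 4 -- new best
  Position 6 ('b'): window [2,6] length 5 -- new best
  Position 7 ('c'): repeat (last at 3), move window start to 4
  Position 7 ('c'): window [4,7] length 4
Longest substring with no repeats: "dcahb" with length 5

5


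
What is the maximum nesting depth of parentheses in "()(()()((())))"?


Input: "()(()()((())))"
Tracking depth:
  Position 0 '(': depth becomes 1
  Position 1 ')': depth becomes 0
  Position 2 '(': depth becomes 1
  Position 3 '(': depth becomes 2
  Position 4 ')': depth becomes 1
  Position 5 '(': depth becomes 2
  Position 6 ')': depth becomes 1
  Position 7 '(': depth becomes 2
  Position 8 '(': depth becomes 3
  Position 9 '(': depth becomes 4
  Position 10 ')': depth becomes 3
  Position 11 ')': depth becomes 2
  Position 12 ')': depth becomes 1
  Position 13 ')': depth becomes 0
Maximum depth reached: 4

4


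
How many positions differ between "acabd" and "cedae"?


Comparing "acabd" and "cedae" position by position:
  Position 0: 'a' vs 'c' => DIFFER
  Position 1: 'c' vs 'e' => DIFFER
  Position 2: 'a' vs 'd' => DIFFER
  Position 3: 'b' vs 'a' => DIFFER
  Position 4: 'd' vs 'e' => DIFFER
Positions that differ: 5

5


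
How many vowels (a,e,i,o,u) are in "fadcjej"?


Input: fadcjej
Checking each character:
  'f' at position 0: consonant
  'a' at position 1: vowel (running total: 1)
  'd' at position 2: consonant
  'c' at position 3: consonant
  'j' at position 4: consonant
  'e' at position 5: vowel (running total: 2)
  'j' at position 6: consonant
Total vowels: 2

2


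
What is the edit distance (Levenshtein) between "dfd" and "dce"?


Computing edit distance: "dfd" -> "dce"
DP table:
           d    c    e
      0    1    2    3
  d   1    0    1    2
  f   2    1    1    2
  d   3    2    2    2
Edit distance = dp[3][3] = 2

2


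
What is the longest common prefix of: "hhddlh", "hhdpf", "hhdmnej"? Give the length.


Words: hhddlh, hhdpf, hhdmnej
  Position 0: all 'h' => match
  Position 1: all 'h' => match
  Position 2: all 'd' => match
  Position 3: ('d', 'p', 'm') => mismatch, stop
LCP = "hhd" (length 3)

3


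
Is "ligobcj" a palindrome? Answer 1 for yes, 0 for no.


Input: ligobcj
Reversed: jcbogil
  Compare pos 0 ('l') with pos 6 ('j'): MISMATCH
  Compare pos 1 ('i') with pos 5 ('c'): MISMATCH
  Compare pos 2 ('g') with pos 4 ('b'): MISMATCH
Result: not a palindrome

0


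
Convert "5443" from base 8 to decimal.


Input: "5443" in base 8
Positional expansion:
  Digit '5' (value 5) x 8^3 = 2560
  Digit '4' (value 4) x 8^2 = 256
  Digit '4' (value 4) x 8^1 = 32
  Digit '3' (value 3) x 8^0 = 3
Sum = 2851

2851


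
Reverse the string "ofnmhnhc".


Input: ofnmhnhc
Reading characters right to left:
  Position 7: 'c'
  Position 6: 'h'
  Position 5: 'n'
  Position 4: 'h'
  Position 3: 'm'
  Position 2: 'n'
  Position 1: 'f'
  Position 0: 'o'
Reversed: chnhmnfo

chnhmnfo


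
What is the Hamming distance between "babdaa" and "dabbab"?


Comparing "babdaa" and "dabbab" position by position:
  Position 0: 'b' vs 'd' => differ
  Position 1: 'a' vs 'a' => same
  Position 2: 'b' vs 'b' => same
  Position 3: 'd' vs 'b' => differ
  Position 4: 'a' vs 'a' => same
  Position 5: 'a' vs 'b' => differ
Total differences (Hamming distance): 3

3


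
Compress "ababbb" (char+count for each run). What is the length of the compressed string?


Input: ababbb
Runs:
  'a' x 1 => "a1"
  'b' x 1 => "b1"
  'a' x 1 => "a1"
  'b' x 3 => "b3"
Compressed: "a1b1a1b3"
Compressed length: 8

8


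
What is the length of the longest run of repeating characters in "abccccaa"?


Input: "abccccaa"
Scanning for longest run:
  Position 1 ('b'): new char, reset run to 1
  Position 2 ('c'): new char, reset run to 1
  Position 3 ('c'): continues run of 'c', length=2
  Position 4 ('c'): continues run of 'c', length=3
  Position 5 ('c'): continues run of 'c', length=4
  Position 6 ('a'): new char, reset run to 1
  Position 7 ('a'): continues run of 'a', length=2
Longest run: 'c' with length 4

4


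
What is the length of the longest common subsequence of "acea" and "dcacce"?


LCS of "acea" and "dcacce"
DP table:
           d    c    a    c    c    e
      0    0    0    0    0    0    0
  a   0    0    0    1    1    1    1
  c   0    0    1    1    2    2    2
  e   0    0    1    1    2    2    3
  a   0    0    1    2    2    2    3
LCS length = dp[4][6] = 3

3


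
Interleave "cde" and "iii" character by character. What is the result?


Interleaving "cde" and "iii":
  Position 0: 'c' from first, 'i' from second => "ci"
  Position 1: 'd' from first, 'i' from second => "di"
  Position 2: 'e' from first, 'i' from second => "ei"
Result: cidiei

cidiei


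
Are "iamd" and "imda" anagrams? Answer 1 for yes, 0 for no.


Strings: "iamd", "imda"
Sorted first:  adim
Sorted second: adim
Sorted forms match => anagrams

1


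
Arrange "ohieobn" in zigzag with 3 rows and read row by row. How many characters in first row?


Zigzag "ohieobn" into 3 rows:
Placing characters:
  'o' => row 0
  'h' => row 1
  'i' => row 2
  'e' => row 1
  'o' => row 0
  'b' => row 1
  'n' => row 2
Rows:
  Row 0: "oo"
  Row 1: "heb"
  Row 2: "in"
First row length: 2

2


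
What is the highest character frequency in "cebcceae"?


Input: cebcceae
Character counts:
  'a': 1
  'b': 1
  'c': 3
  'e': 3
Maximum frequency: 3

3


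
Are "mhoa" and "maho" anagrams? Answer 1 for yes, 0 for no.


Strings: "mhoa", "maho"
Sorted first:  ahmo
Sorted second: ahmo
Sorted forms match => anagrams

1


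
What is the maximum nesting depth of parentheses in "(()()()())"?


Input: "(()()()())"
Tracking depth:
  Position 0 '(': depth becomes 1
  Position 1 '(': depth becomes 2
  Position 2 ')': depth becomes 1
  Position 3 '(': depth becomes 2
  Position 4 ')': depth becomes 1
  Position 5 '(': depth becomes 2
  Position 6 ')': depth becomes 1
  Position 7 '(': depth becomes 2
  Position 8 ')': depth becomes 1
  Position 9 ')': depth becomes 0
Maximum depth reached: 2

2


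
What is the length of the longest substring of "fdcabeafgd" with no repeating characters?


Input: "fdcabeafgd"
Sliding window (track last position of each char):
  Position 0 ('f'): window [0,0] length 1 -- new best
  Position 1 ('d'): window [0,1] length 2 -- new best
  Position 2 ('c'): window [0,2] length 3 -- new best
  Position 3 ('a'): window [0,3] length 4 -- new best
  Position 4 ('b'): window [0,4] length 5 -- new best
  Position 5 ('e'): window [0,5] length 6 -- new best
  Position 6 ('a'): repeat (last at 3), move window start to 4
  Position 6 ('a'): window [4,6] length 3
  Position 7 ('f'): window [4,7] length 4
  Position 8 ('g'): window [4,8] length 5
  Position 9 ('d'): window [4,9] length 6
Longest substring with no repeats: "fdcabe" with length 6

6


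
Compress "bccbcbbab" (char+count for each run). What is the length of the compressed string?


Input: bccbcbbab
Runs:
  'b' x 1 => "b1"
  'c' x 2 => "c2"
  'b' x 1 => "b1"
  'c' x 1 => "c1"
  'b' x 2 => "b2"
  'a' x 1 => "a1"
  'b' x 1 => "b1"
Compressed: "b1c2b1c1b2a1b1"
Compressed length: 14

14


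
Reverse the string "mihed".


Input: mihed
Reading characters right to left:
  Position 4: 'd'
  Position 3: 'e'
  Position 2: 'h'
  Position 1: 'i'
  Position 0: 'm'
Reversed: dehim

dehim


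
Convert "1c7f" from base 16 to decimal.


Input: "1c7f" in base 16
Positional expansion:
  Digit '1' (value 1) x 16^3 = 4096
  Digit 'c' (value 12) x 16^2 = 3072
  Digit '7' (value 7) x 16^1 = 112
  Digit 'f' (value 15) x 16^0 = 15
Sum = 7295

7295


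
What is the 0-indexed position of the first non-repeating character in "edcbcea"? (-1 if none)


Input: edcbcea
Character frequencies:
  'a': 1
  'b': 1
  'c': 2
  'd': 1
  'e': 2
Scanning left to right for freq == 1:
  Position 0 ('e'): freq=2, skip
  Position 1 ('d'): unique! => answer = 1

1


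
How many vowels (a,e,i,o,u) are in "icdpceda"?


Input: icdpceda
Checking each character:
  'i' at position 0: vowel (running total: 1)
  'c' at position 1: consonant
  'd' at position 2: consonant
  'p' at position 3: consonant
  'c' at position 4: consonant
  'e' at position 5: vowel (running total: 2)
  'd' at position 6: consonant
  'a' at position 7: vowel (running total: 3)
Total vowels: 3

3


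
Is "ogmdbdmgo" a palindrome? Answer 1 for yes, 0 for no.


Input: ogmdbdmgo
Reversed: ogmdbdmgo
  Compare pos 0 ('o') with pos 8 ('o'): match
  Compare pos 1 ('g') with pos 7 ('g'): match
  Compare pos 2 ('m') with pos 6 ('m'): match
  Compare pos 3 ('d') with pos 5 ('d'): match
Result: palindrome

1


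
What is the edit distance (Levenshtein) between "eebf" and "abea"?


Computing edit distance: "eebf" -> "abea"
DP table:
           a    b    e    a
      0    1    2    3    4
  e   1    1    2    2    3
  e   2    2    2    2    3
  b   3    3    2    3    3
  f   4    4    3    3    4
Edit distance = dp[4][4] = 4

4


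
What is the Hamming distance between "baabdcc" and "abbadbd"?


Comparing "baabdcc" and "abbadbd" position by position:
  Position 0: 'b' vs 'a' => differ
  Position 1: 'a' vs 'b' => differ
  Position 2: 'a' vs 'b' => differ
  Position 3: 'b' vs 'a' => differ
  Position 4: 'd' vs 'd' => same
  Position 5: 'c' vs 'b' => differ
  Position 6: 'c' vs 'd' => differ
Total differences (Hamming distance): 6

6


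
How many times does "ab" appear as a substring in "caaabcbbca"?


Searching for "ab" in "caaabcbbca"
Scanning each position:
  Position 0: "ca" => no
  Position 1: "aa" => no
  Position 2: "aa" => no
  Position 3: "ab" => MATCH
  Position 4: "bc" => no
  Position 5: "cb" => no
  Position 6: "bb" => no
  Position 7: "bc" => no
  Position 8: "ca" => no
Total occurrences: 1

1


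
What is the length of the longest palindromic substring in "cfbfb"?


Input: "cfbfb"
Checking substrings for palindromes:
  [1:4] "fbf" (len 3) => palindrome
  [2:5] "bfb" (len 3) => palindrome
Longest palindromic substring: "fbf" with length 3

3


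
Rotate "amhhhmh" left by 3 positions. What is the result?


Input: "amhhhmh", rotate left by 3
First 3 characters: "amh"
Remaining characters: "hhmh"
Concatenate remaining + first: "hhmh" + "amh" = "hhmhamh"

hhmhamh


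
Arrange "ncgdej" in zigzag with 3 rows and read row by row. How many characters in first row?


Zigzag "ncgdej" into 3 rows:
Placing characters:
  'n' => row 0
  'c' => row 1
  'g' => row 2
  'd' => row 1
  'e' => row 0
  'j' => row 1
Rows:
  Row 0: "ne"
  Row 1: "cdj"
  Row 2: "g"
First row length: 2

2


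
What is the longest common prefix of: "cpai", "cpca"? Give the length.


Words: cpai, cpca
  Position 0: all 'c' => match
  Position 1: all 'p' => match
  Position 2: ('a', 'c') => mismatch, stop
LCP = "cp" (length 2)

2


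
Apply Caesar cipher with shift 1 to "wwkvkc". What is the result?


Caesar cipher: shift "wwkvkc" by 1
  'w' (pos 22) + 1 = pos 23 = 'x'
  'w' (pos 22) + 1 = pos 23 = 'x'
  'k' (pos 10) + 1 = pos 11 = 'l'
  'v' (pos 21) + 1 = pos 22 = 'w'
  'k' (pos 10) + 1 = pos 11 = 'l'
  'c' (pos 2) + 1 = pos 3 = 'd'
Result: xxlwld

xxlwld


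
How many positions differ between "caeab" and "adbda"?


Comparing "caeab" and "adbda" position by position:
  Position 0: 'c' vs 'a' => DIFFER
  Position 1: 'a' vs 'd' => DIFFER
  Position 2: 'e' vs 'b' => DIFFER
  Position 3: 'a' vs 'd' => DIFFER
  Position 4: 'b' vs 'a' => DIFFER
Positions that differ: 5

5


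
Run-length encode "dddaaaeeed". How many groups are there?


Input: dddaaaeeed
Scanning for consecutive runs:
  Group 1: 'd' x 3 (positions 0-2)
  Group 2: 'a' x 3 (positions 3-5)
  Group 3: 'e' x 3 (positions 6-8)
  Group 4: 'd' x 1 (positions 9-9)
Total groups: 4

4


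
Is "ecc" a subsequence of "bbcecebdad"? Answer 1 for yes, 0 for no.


Check if "ecc" is a subsequence of "bbcecebdad"
Greedy scan:
  Position 0 ('b'): no match needed
  Position 1 ('b'): no match needed
  Position 2 ('c'): no match needed
  Position 3 ('e'): matches sub[0] = 'e'
  Position 4 ('c'): matches sub[1] = 'c'
  Position 5 ('e'): no match needed
  Position 6 ('b'): no match needed
  Position 7 ('d'): no match needed
  Position 8 ('a'): no match needed
  Position 9 ('d'): no match needed
Only matched 2/3 characters => not a subsequence

0


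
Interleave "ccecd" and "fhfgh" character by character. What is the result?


Interleaving "ccecd" and "fhfgh":
  Position 0: 'c' from first, 'f' from second => "cf"
  Position 1: 'c' from first, 'h' from second => "ch"
  Position 2: 'e' from first, 'f' from second => "ef"
  Position 3: 'c' from first, 'g' from second => "cg"
  Position 4: 'd' from first, 'h' from second => "dh"
Result: cfchefcgdh

cfchefcgdh


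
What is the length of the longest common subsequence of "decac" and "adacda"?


LCS of "decac" and "adacda"
DP table:
           a    d    a    c    d    a
      0    0    0    0    0    0    0
  d   0    0    1    1    1    1    1
  e   0    0    1    1    1    1    1
  c   0    0    1    1    2    2    2
  a   0    1    1    2    2    2    3
  c   0    1    1    2    3    3    3
LCS length = dp[5][6] = 3

3


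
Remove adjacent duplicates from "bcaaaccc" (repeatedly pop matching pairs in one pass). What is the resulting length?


Input: bcaaaccc
Stack-based adjacent duplicate removal:
  Read 'b': push. Stack: b
  Read 'c': push. Stack: bc
  Read 'a': push. Stack: bca
  Read 'a': matches stack top 'a' => pop. Stack: bc
  Read 'a': push. Stack: bca
  Read 'c': push. Stack: bcac
  Read 'c': matches stack top 'c' => pop. Stack: bca
  Read 'c': push. Stack: bcac
Final stack: "bcac" (length 4)

4


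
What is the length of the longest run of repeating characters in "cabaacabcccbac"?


Input: "cabaacabcccbac"
Scanning for longest run:
  Position 1 ('a'): new char, reset run to 1
  Position 2 ('b'): new char, reset run to 1
  Position 3 ('a'): new char, reset run to 1
  Position 4 ('a'): continues run of 'a', length=2
  Position 5 ('c'): new char, reset run to 1
  Position 6 ('a'): new char, reset run to 1
  Position 7 ('b'): new char, reset run to 1
  Position 8 ('c'): new char, reset run to 1
  Position 9 ('c'): continues run of 'c', length=2
  Position 10 ('c'): continues run of 'c', length=3
  Position 11 ('b'): new char, reset run to 1
  Position 12 ('a'): new char, reset run to 1
  Position 13 ('c'): new char, reset run to 1
Longest run: 'c' with length 3

3


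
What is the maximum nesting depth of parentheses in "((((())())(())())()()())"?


Input: "((((())())(())())()()())"
Tracking depth:
  Position 0 '(': depth becomes 1
  Position 1 '(': depth becomes 2
  Position 2 '(': depth becomes 3
  Position 3 '(': depth becomes 4
  Position 4 '(': depth becomes 5
  Position 5 ')': depth becomes 4
  Position 6 ')': depth becomes 3
  Position 7 '(': depth becomes 4
  Position 8 ')': depth becomes 3
  Position 9 ')': depth becomes 2
  Position 10 '(': depth becomes 3
  Position 11 '(': depth becomes 4
  Position 12 ')': depth becomes 3
  Position 13 ')': depth becomes 2
  Position 14 '(': depth becomes 3
  Position 15 ')': depth becomes 2
  Position 16 ')': depth becomes 1
  Position 17 '(': depth becomes 2
  Position 18 ')': depth becomes 1
  Position 19 '(': depth becomes 2
  Position 20 ')': depth becomes 1
  Position 21 '(': depth becomes 2
  Position 22 ')': depth becomes 1
  Position 23 ')': depth becomes 0
Maximum depth reached: 5

5


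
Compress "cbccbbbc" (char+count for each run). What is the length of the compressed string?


Input: cbccbbbc
Runs:
  'c' x 1 => "c1"
  'b' x 1 => "b1"
  'c' x 2 => "c2"
  'b' x 3 => "b3"
  'c' x 1 => "c1"
Compressed: "c1b1c2b3c1"
Compressed length: 10

10


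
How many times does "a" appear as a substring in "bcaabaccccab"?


Searching for "a" in "bcaabaccccab"
Scanning each position:
  Position 0: "b" => no
  Position 1: "c" => no
  Position 2: "a" => MATCH
  Position 3: "a" => MATCH
  Position 4: "b" => no
  Position 5: "a" => MATCH
  Position 6: "c" => no
  Position 7: "c" => no
  Position 8: "c" => no
  Position 9: "c" => no
  Position 10: "a" => MATCH
  Position 11: "b" => no
Total occurrences: 4

4


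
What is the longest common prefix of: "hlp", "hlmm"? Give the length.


Words: hlp, hlmm
  Position 0: all 'h' => match
  Position 1: all 'l' => match
  Position 2: ('p', 'm') => mismatch, stop
LCP = "hl" (length 2)

2


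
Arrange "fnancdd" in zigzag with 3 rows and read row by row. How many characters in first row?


Zigzag "fnancdd" into 3 rows:
Placing characters:
  'f' => row 0
  'n' => row 1
  'a' => row 2
  'n' => row 1
  'c' => row 0
  'd' => row 1
  'd' => row 2
Rows:
  Row 0: "fc"
  Row 1: "nnd"
  Row 2: "ad"
First row length: 2

2


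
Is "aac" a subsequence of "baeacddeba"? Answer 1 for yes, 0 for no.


Check if "aac" is a subsequence of "baeacddeba"
Greedy scan:
  Position 0 ('b'): no match needed
  Position 1 ('a'): matches sub[0] = 'a'
  Position 2 ('e'): no match needed
  Position 3 ('a'): matches sub[1] = 'a'
  Position 4 ('c'): matches sub[2] = 'c'
  Position 5 ('d'): no match needed
  Position 6 ('d'): no match needed
  Position 7 ('e'): no match needed
  Position 8 ('b'): no match needed
  Position 9 ('a'): no match needed
All 3 characters matched => is a subsequence

1


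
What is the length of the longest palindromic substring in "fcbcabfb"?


Input: "fcbcabfb"
Checking substrings for palindromes:
  [1:4] "cbc" (len 3) => palindrome
  [5:8] "bfb" (len 3) => palindrome
Longest palindromic substring: "cbc" with length 3

3


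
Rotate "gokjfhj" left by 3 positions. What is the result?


Input: "gokjfhj", rotate left by 3
First 3 characters: "gok"
Remaining characters: "jfhj"
Concatenate remaining + first: "jfhj" + "gok" = "jfhjgok"

jfhjgok


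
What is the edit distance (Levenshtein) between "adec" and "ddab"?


Computing edit distance: "adec" -> "ddab"
DP table:
           d    d    a    b
      0    1    2    3    4
  a   1    1    2    2    3
  d   2    1    1    2    3
  e   3    2    2    2    3
  c   4    3    3    3    3
Edit distance = dp[4][4] = 3

3


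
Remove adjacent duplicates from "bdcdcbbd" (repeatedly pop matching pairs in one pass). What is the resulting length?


Input: bdcdcbbd
Stack-based adjacent duplicate removal:
  Read 'b': push. Stack: b
  Read 'd': push. Stack: bd
  Read 'c': push. Stack: bdc
  Read 'd': push. Stack: bdcd
  Read 'c': push. Stack: bdcdc
  Read 'b': push. Stack: bdcdcb
  Read 'b': matches stack top 'b' => pop. Stack: bdcdc
  Read 'd': push. Stack: bdcdcd
Final stack: "bdcdcd" (length 6)

6


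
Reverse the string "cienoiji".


Input: cienoiji
Reading characters right to left:
  Position 7: 'i'
  Position 6: 'j'
  Position 5: 'i'
  Position 4: 'o'
  Position 3: 'n'
  Position 2: 'e'
  Position 1: 'i'
  Position 0: 'c'
Reversed: ijioneic

ijioneic


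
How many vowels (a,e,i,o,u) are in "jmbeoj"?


Input: jmbeoj
Checking each character:
  'j' at position 0: consonant
  'm' at position 1: consonant
  'b' at position 2: consonant
  'e' at position 3: vowel (running total: 1)
  'o' at position 4: vowel (running total: 2)
  'j' at position 5: consonant
Total vowels: 2

2


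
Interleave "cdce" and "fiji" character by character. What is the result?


Interleaving "cdce" and "fiji":
  Position 0: 'c' from first, 'f' from second => "cf"
  Position 1: 'd' from first, 'i' from second => "di"
  Position 2: 'c' from first, 'j' from second => "cj"
  Position 3: 'e' from first, 'i' from second => "ei"
Result: cfdicjei

cfdicjei


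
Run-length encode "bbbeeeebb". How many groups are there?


Input: bbbeeeebb
Scanning for consecutive runs:
  Group 1: 'b' x 3 (positions 0-2)
  Group 2: 'e' x 4 (positions 3-6)
  Group 3: 'b' x 2 (positions 7-8)
Total groups: 3

3


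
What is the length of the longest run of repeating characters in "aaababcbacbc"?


Input: "aaababcbacbc"
Scanning for longest run:
  Position 1 ('a'): continues run of 'a', length=2
  Position 2 ('a'): continues run of 'a', length=3
  Position 3 ('b'): new char, reset run to 1
  Position 4 ('a'): new char, reset run to 1
  Position 5 ('b'): new char, reset run to 1
  Position 6 ('c'): new char, reset run to 1
  Position 7 ('b'): new char, reset run to 1
  Position 8 ('a'): new char, reset run to 1
  Position 9 ('c'): new char, reset run to 1
  Position 10 ('b'): new char, reset run to 1
  Position 11 ('c'): new char, reset run to 1
Longest run: 'a' with length 3

3


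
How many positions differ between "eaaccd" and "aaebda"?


Comparing "eaaccd" and "aaebda" position by position:
  Position 0: 'e' vs 'a' => DIFFER
  Position 1: 'a' vs 'a' => same
  Position 2: 'a' vs 'e' => DIFFER
  Position 3: 'c' vs 'b' => DIFFER
  Position 4: 'c' vs 'd' => DIFFER
  Position 5: 'd' vs 'a' => DIFFER
Positions that differ: 5

5


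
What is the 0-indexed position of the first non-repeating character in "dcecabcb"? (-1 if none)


Input: dcecabcb
Character frequencies:
  'a': 1
  'b': 2
  'c': 3
  'd': 1
  'e': 1
Scanning left to right for freq == 1:
  Position 0 ('d'): unique! => answer = 0

0


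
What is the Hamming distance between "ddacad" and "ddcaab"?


Comparing "ddacad" and "ddcaab" position by position:
  Position 0: 'd' vs 'd' => same
  Position 1: 'd' vs 'd' => same
  Position 2: 'a' vs 'c' => differ
  Position 3: 'c' vs 'a' => differ
  Position 4: 'a' vs 'a' => same
  Position 5: 'd' vs 'b' => differ
Total differences (Hamming distance): 3

3


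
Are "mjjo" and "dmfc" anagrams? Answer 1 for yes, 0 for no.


Strings: "mjjo", "dmfc"
Sorted first:  jjmo
Sorted second: cdfm
Differ at position 0: 'j' vs 'c' => not anagrams

0


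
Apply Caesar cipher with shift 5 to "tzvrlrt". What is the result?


Caesar cipher: shift "tzvrlrt" by 5
  't' (pos 19) + 5 = pos 24 = 'y'
  'z' (pos 25) + 5 = pos 4 = 'e'
  'v' (pos 21) + 5 = pos 0 = 'a'
  'r' (pos 17) + 5 = pos 22 = 'w'
  'l' (pos 11) + 5 = pos 16 = 'q'
  'r' (pos 17) + 5 = pos 22 = 'w'
  't' (pos 19) + 5 = pos 24 = 'y'
Result: yeawqwy

yeawqwy


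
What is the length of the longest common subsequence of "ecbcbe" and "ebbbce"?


LCS of "ecbcbe" and "ebbbce"
DP table:
           e    b    b    b    c    e
      0    0    0    0    0    0    0
  e   0    1    1    1    1    1    1
  c   0    1    1    1    1    2    2
  b   0    1    2    2    2    2    2
  c   0    1    2    2    2    3    3
  b   0    1    2    3    3    3    3
  e   0    1    2    3    3    3    4
LCS length = dp[6][6] = 4

4


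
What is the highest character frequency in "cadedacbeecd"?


Input: cadedacbeecd
Character counts:
  'a': 2
  'b': 1
  'c': 3
  'd': 3
  'e': 3
Maximum frequency: 3

3


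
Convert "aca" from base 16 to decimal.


Input: "aca" in base 16
Positional expansion:
  Digit 'a' (value 10) x 16^2 = 2560
  Digit 'c' (value 12) x 16^1 = 192
  Digit 'a' (value 10) x 16^0 = 10
Sum = 2762

2762


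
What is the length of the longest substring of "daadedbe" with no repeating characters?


Input: "daadedbe"
Sliding window (track last position of each char):
  Position 0 ('d'): window [0,0] length 1 -- new best
  Position 1 ('a'): window [0,1] length 2 -- new best
  Position 2 ('a'): repeat (last at 1), move window start to 2
  Position 2 ('a'): window [2,2] length 1
  Position 3 ('d'): window [2,3] length 2
  Position 4 ('e'): window [2,4] length 3 -- new best
  Position 5 ('d'): repeat (last at 3), move window start to 4
  Position 5 ('d'): window [4,5] length 2
  Position 6 ('b'): window [4,6] length 3
  Position 7 ('e'): repeat (last at 4), move window start to 5
  Position 7 ('e'): window [5,7] length 3
Longest substring with no repeats: "ade" with length 3

3


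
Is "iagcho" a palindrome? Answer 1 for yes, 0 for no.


Input: iagcho
Reversed: ohcgai
  Compare pos 0 ('i') with pos 5 ('o'): MISMATCH
  Compare pos 1 ('a') with pos 4 ('h'): MISMATCH
  Compare pos 2 ('g') with pos 3 ('c'): MISMATCH
Result: not a palindrome

0


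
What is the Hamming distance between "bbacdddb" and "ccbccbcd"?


Comparing "bbacdddb" and "ccbccbcd" position by position:
  Position 0: 'b' vs 'c' => differ
  Position 1: 'b' vs 'c' => differ
  Position 2: 'a' vs 'b' => differ
  Position 3: 'c' vs 'c' => same
  Position 4: 'd' vs 'c' => differ
  Position 5: 'd' vs 'b' => differ
  Position 6: 'd' vs 'c' => differ
  Position 7: 'b' vs 'd' => differ
Total differences (Hamming distance): 7

7


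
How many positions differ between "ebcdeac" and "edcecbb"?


Comparing "ebcdeac" and "edcecbb" position by position:
  Position 0: 'e' vs 'e' => same
  Position 1: 'b' vs 'd' => DIFFER
  Position 2: 'c' vs 'c' => same
  Position 3: 'd' vs 'e' => DIFFER
  Position 4: 'e' vs 'c' => DIFFER
  Position 5: 'a' vs 'b' => DIFFER
  Position 6: 'c' vs 'b' => DIFFER
Positions that differ: 5

5


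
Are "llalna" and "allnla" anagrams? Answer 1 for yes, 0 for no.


Strings: "llalna", "allnla"
Sorted first:  aallln
Sorted second: aallln
Sorted forms match => anagrams

1


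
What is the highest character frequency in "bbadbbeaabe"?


Input: bbadbbeaabe
Character counts:
  'a': 3
  'b': 5
  'd': 1
  'e': 2
Maximum frequency: 5

5


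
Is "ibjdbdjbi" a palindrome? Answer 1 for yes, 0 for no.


Input: ibjdbdjbi
Reversed: ibjdbdjbi
  Compare pos 0 ('i') with pos 8 ('i'): match
  Compare pos 1 ('b') with pos 7 ('b'): match
  Compare pos 2 ('j') with pos 6 ('j'): match
  Compare pos 3 ('d') with pos 5 ('d'): match
Result: palindrome

1


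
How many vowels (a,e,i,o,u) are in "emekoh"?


Input: emekoh
Checking each character:
  'e' at position 0: vowel (running total: 1)
  'm' at position 1: consonant
  'e' at position 2: vowel (running total: 2)
  'k' at position 3: consonant
  'o' at position 4: vowel (running total: 3)
  'h' at position 5: consonant
Total vowels: 3

3


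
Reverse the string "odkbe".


Input: odkbe
Reading characters right to left:
  Position 4: 'e'
  Position 3: 'b'
  Position 2: 'k'
  Position 1: 'd'
  Position 0: 'o'
Reversed: ebkdo

ebkdo


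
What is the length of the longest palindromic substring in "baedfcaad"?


Input: "baedfcaad"
Checking substrings for palindromes:
  [6:8] "aa" (len 2) => palindrome
Longest palindromic substring: "aa" with length 2

2


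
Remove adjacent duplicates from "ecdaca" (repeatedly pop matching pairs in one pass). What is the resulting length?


Input: ecdaca
Stack-based adjacent duplicate removal:
  Read 'e': push. Stack: e
  Read 'c': push. Stack: ec
  Read 'd': push. Stack: ecd
  Read 'a': push. Stack: ecda
  Read 'c': push. Stack: ecdac
  Read 'a': push. Stack: ecdaca
Final stack: "ecdaca" (length 6)

6


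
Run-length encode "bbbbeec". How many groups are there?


Input: bbbbeec
Scanning for consecutive runs:
  Group 1: 'b' x 4 (positions 0-3)
  Group 2: 'e' x 2 (positions 4-5)
  Group 3: 'c' x 1 (positions 6-6)
Total groups: 3

3


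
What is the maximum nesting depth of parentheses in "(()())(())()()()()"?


Input: "(()())(())()()()()"
Tracking depth:
  Position 0 '(': depth becomes 1
  Position 1 '(': depth becomes 2
  Position 2 ')': depth becomes 1
  Position 3 '(': depth becomes 2
  Position 4 ')': depth becomes 1
  Position 5 ')': depth becomes 0
  Position 6 '(': depth becomes 1
  Position 7 '(': depth becomes 2
  Position 8 ')': depth becomes 1
  Position 9 ')': depth becomes 0
  Position 10 '(': depth becomes 1
  Position 11 ')': depth becomes 0
  Position 12 '(': depth becomes 1
  Position 13 ')': depth becomes 0
  Position 14 '(': depth becomes 1
  Position 15 ')': depth becomes 0
  Position 16 '(': depth becomes 1
  Position 17 ')': depth becomes 0
Maximum depth reached: 2

2
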